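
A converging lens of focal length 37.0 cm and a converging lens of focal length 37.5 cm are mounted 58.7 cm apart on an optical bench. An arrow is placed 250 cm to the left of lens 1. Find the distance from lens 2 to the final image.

25.8 cm

Lens 1: 1/d_i1 = 1/f₁ − 1/d_o1 = 1/(37.0) − 1/(250) = 0.02303, so d_i1 = 43.43 cm.
The intermediate image is 43.43 cm to the right of lens 1, which is 58.7 − (43.43) = 15.27 cm to the left of lens 2, so d_o2 = +15.27 cm.
Lens 2: 1/d_i2 = 1/f₂ − 1/d_o2 = 1/(37.5) − 1/(15.27) = -0.03882, so d_i2 = -25.8 cm.
The final image is virtual, 25.8 cm to the left of lens 2 (overall magnification ≈ -0.29).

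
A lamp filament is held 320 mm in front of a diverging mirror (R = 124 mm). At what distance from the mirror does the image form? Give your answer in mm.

f = R/2 = 124/2 = 62.00 mm; for a diverging mirror, f = -62.00 mm.
Mirror equation: 1/d_i = 1/f − 1/d_o = 1/(-62.00) − 1/(320) = -0.01613 − 0.003125 = -0.01925, so d_i = -51.9 mm.
The image is virtual, upright and reduced, behind the mirror.

51.9 mm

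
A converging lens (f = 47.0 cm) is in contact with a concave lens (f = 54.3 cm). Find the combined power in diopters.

P = +0.286 D

P₁ = 1/f₁ = 1/(0.470 m) = +2.128 D; P₂ = 1/f₂ = 1/(-0.543 m) = -1.842 D.
For thin lenses in contact, P = P₁ + P₂ = (+2.128) + (-1.842) = +0.286 D.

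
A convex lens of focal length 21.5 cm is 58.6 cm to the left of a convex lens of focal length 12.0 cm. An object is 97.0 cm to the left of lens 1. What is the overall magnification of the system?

Lens 1: 1/d_i1 = 1/(21.5) − 1/(97.0) = 0.03620, so d_i1 = 27.62 cm; m₁ = −d_i1/d_o1 = -0.2847.
d_o2 = 58.6 − (27.62) = 30.98 cm.
Lens 2: 1/d_i2 = 1/(12.0) − 1/(30.98) = 0.05105, so d_i2 = 19.59 cm; m₂ = −d_i2/d_o2 = -0.6322.
m = m₁·m₂ = (-0.2847)(-0.6322) = +0.180.

m = +0.180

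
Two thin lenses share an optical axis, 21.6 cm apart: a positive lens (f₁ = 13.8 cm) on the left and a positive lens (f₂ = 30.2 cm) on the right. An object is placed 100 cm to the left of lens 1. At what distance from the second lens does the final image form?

6.86 cm

Lens 1: 1/d_i1 = 1/f₁ − 1/d_o1 = 1/(13.8) − 1/(100) = 0.06246, so d_i1 = 16.01 cm.
The intermediate image is 16.01 cm to the right of lens 1, which is 21.6 − (16.01) = 5.590 cm to the left of lens 2, so d_o2 = +5.590 cm.
Lens 2: 1/d_i2 = 1/f₂ − 1/d_o2 = 1/(30.2) − 1/(5.590) = -0.1458, so d_i2 = -6.86 cm.
The final image is virtual, 6.86 cm to the left of lens 2 (overall magnification ≈ -0.20).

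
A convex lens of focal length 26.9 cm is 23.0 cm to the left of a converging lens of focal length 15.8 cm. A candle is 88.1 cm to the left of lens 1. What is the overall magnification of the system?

m = -0.220

Lens 1: 1/d_i1 = 1/(26.9) − 1/(88.1) = 0.02582, so d_i1 = 38.72 cm; m₁ = −d_i1/d_o1 = -0.4395.
d_o2 = 23.0 − (38.72) = -15.72 cm (virtual object).
Lens 2: 1/d_i2 = 1/(15.8) − 1/(-15.72) = 0.1269, so d_i2 = 7.880 cm; m₂ = −d_i2/d_o2 = +0.5013.
m = m₁·m₂ = (-0.4395)(+0.5013) = -0.220.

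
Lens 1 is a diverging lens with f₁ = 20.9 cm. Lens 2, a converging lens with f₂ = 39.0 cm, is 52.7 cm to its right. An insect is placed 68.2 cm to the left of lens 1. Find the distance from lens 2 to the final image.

90.2 cm

Lens 1 is diverging, so f₁ = −20.9 cm.
Lens 1: 1/d_i1 = 1/f₁ − 1/d_o1 = 1/(-20.9) − 1/(68.2) = -0.06251, so d_i1 = -16.00 cm.
The intermediate image is 16.00 cm to the left of lens 1 (virtual), which is 52.7 − (-16.00) = 68.70 cm to the left of lens 2, so d_o2 = +68.70 cm.
Lens 2: 1/d_i2 = 1/f₂ − 1/d_o2 = 1/(39.0) − 1/(68.70) = 0.01108, so d_i2 = 90.2 cm.
The final image is real, 90.2 cm to the right of lens 2 (overall magnification ≈ -0.31).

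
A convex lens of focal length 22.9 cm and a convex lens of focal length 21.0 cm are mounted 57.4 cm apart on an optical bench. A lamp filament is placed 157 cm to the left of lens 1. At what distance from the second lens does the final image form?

Lens 1: 1/d_i1 = 1/f₁ − 1/d_o1 = 1/(22.9) − 1/(157) = 0.03730, so d_i1 = 26.81 cm.
The intermediate image is 26.81 cm to the right of lens 1, which is 57.4 − (26.81) = 30.59 cm to the left of lens 2, so d_o2 = +30.59 cm.
Lens 2: 1/d_i2 = 1/f₂ − 1/d_o2 = 1/(21.0) − 1/(30.59) = 0.01493, so d_i2 = 67.0 cm.
The final image is real, 67.0 cm to the right of lens 2 (overall magnification ≈ 0.37).

67.0 cm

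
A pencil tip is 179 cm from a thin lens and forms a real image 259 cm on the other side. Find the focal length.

Real image ⇒ d_i = +259 cm.
1/f = 1/d_o + 1/d_i = 1/(179) + 1/(259) = 0.009448, so f = 106 cm.
Since f is positive, the thin lens is converging.

f = 106 cm (converging)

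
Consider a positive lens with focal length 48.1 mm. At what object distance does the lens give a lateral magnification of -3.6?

m = −d_i/d_o ⇒ d_i = −m·d_o.
1/f = 1/d_o + 1/d_i = 1/d_o − 1/(m·d_o) = (1 − 1/m)/d_o, so d_o = f(1 − 1/m) = (48.10)(1 − 1/(-3.6)) = 61.5 mm.

61.5 mm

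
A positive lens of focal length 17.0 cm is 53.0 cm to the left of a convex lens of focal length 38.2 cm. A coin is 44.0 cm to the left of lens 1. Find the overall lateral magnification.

Lens 1: 1/d_i1 = 1/(17.0) − 1/(44.0) = 0.03610, so d_i1 = 27.70 cm; m₁ = −d_i1/d_o1 = -0.6295.
d_o2 = 53.0 − (27.70) = 25.30 cm.
Lens 2: 1/d_i2 = 1/(38.2) − 1/(25.30) = -0.01335, so d_i2 = -74.92 cm; m₂ = −d_i2/d_o2 = +2.961.
m = m₁·m₂ = (-0.6295)(+2.961) = -1.86.

m = -1.86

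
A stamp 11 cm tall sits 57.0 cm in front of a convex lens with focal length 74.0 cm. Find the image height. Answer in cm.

1/d_i = 1/f − 1/d_o = 1/(74.00) − 1/(57.0) = -0.004030, so d_i = -248.1 cm.
m = −d_i/d_o = +4.353.
|h_i| = |m|·h_o = 4.353 × 11 = 47.9 cm. The image is virtual, upright and enlarged, on the same side as the object.

47.9 cm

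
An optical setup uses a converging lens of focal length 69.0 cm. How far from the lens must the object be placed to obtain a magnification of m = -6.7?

79.3 cm

m = −d_i/d_o ⇒ d_i = −m·d_o.
1/f = 1/d_o + 1/d_i = 1/d_o − 1/(m·d_o) = (1 − 1/m)/d_o, so d_o = f(1 − 1/m) = (69.00)(1 − 1/(-6.7)) = 79.3 cm.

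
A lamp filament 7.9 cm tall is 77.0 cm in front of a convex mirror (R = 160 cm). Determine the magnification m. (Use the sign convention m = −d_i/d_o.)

m = +0.510

f = R/2 = 160/2 = 80.00 cm; for a convex mirror, f = -80.00 cm.
1/d_i = 1/f − 1/d_o = 1/(-80.00) − 1/(77.0) = -0.02549, so d_i = -39.24 cm.
m = −d_i/d_o = −(-39.24)/(77.0) = +0.510.
The image is virtual, upright and reduced, behind the mirror.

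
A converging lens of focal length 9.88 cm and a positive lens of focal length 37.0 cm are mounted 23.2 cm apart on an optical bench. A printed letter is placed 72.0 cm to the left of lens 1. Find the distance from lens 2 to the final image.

17.2 cm

Lens 1: 1/d_i1 = 1/f₁ − 1/d_o1 = 1/(9.88) − 1/(72.0) = 0.08733, so d_i1 = 11.45 cm.
The intermediate image is 11.45 cm to the right of lens 1, which is 23.2 − (11.45) = 11.75 cm to the left of lens 2, so d_o2 = +11.75 cm.
Lens 2: 1/d_i2 = 1/f₂ − 1/d_o2 = 1/(37.0) − 1/(11.75) = -0.05808, so d_i2 = -17.2 cm.
The final image is virtual, 17.2 cm to the left of lens 2 (overall magnification ≈ -0.23).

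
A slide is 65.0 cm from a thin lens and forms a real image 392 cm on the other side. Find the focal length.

f = 55.8 cm (converging)

Real image ⇒ d_i = +392 cm.
1/f = 1/d_o + 1/d_i = 1/(65.0) + 1/(392) = 0.01794, so f = 55.8 cm.
Since f is positive, the thin lens is converging.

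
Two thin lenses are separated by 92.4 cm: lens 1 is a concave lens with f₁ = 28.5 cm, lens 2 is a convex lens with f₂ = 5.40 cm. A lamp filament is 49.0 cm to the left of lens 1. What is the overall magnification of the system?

f₁ = −28.5 cm (diverging).
Lens 1: 1/d_i1 = 1/(-28.5) − 1/(49.0) = -0.05550, so d_i1 = -18.02 cm; m₁ = −d_i1/d_o1 = +0.3678.
d_o2 = 92.4 − (-18.02) = 110.4 cm.
Lens 2: 1/d_i2 = 1/(5.40) − 1/(110.4) = 0.1761, so d_i2 = 5.678 cm; m₂ = −d_i2/d_o2 = -0.05143.
m = m₁·m₂ = (+0.3678)(-0.05143) = -0.0189.

m = -0.0189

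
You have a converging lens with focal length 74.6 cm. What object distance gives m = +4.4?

m = −d_i/d_o ⇒ d_i = −m·d_o.
1/f = 1/d_o + 1/d_i = 1/d_o − 1/(m·d_o) = (1 − 1/m)/d_o, so d_o = f(1 − 1/m) = (74.60)(1 − 1/(+4.4)) = 57.6 cm.

57.6 cm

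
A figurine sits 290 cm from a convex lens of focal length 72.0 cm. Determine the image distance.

Lens equation: 1/s_i = 1/f − 1/s_o = 1/(72.00) − 1/(290) = 0.01389 − 0.003448 = 0.01044, so s_i = 95.8 cm.
The image is real, inverted and reduced, on the far side of the lens.

95.8 cm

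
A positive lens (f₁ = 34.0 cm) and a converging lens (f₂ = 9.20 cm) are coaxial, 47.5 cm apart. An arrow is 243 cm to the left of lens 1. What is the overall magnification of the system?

m = -1.22

Lens 1: 1/d_i1 = 1/(34.0) − 1/(243) = 0.02530, so d_i1 = 39.53 cm; m₁ = −d_i1/d_o1 = -0.1627.
d_o2 = 47.5 − (39.53) = 7.970 cm.
Lens 2: 1/d_i2 = 1/(9.20) − 1/(7.970) = -0.01677, so d_i2 = -59.61 cm; m₂ = −d_i2/d_o2 = +7.480.
m = m₁·m₂ = (-0.1627)(+7.480) = -1.22.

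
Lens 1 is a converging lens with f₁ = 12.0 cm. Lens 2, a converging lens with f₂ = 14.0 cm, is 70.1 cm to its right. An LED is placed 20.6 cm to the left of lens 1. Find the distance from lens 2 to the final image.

21.2 cm

Lens 1: 1/d_i1 = 1/f₁ − 1/d_o1 = 1/(12.0) − 1/(20.6) = 0.03479, so d_i1 = 28.74 cm.
The intermediate image is 28.74 cm to the right of lens 1, which is 70.1 − (28.74) = 41.36 cm to the left of lens 2, so d_o2 = +41.36 cm.
Lens 2: 1/d_i2 = 1/f₂ − 1/d_o2 = 1/(14.0) − 1/(41.36) = 0.04725, so d_i2 = 21.2 cm.
The final image is real, 21.2 cm to the right of lens 2 (overall magnification ≈ 0.71).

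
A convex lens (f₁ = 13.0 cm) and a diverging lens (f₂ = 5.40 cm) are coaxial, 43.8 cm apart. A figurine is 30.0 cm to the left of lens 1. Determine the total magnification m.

Lens 1: 1/d_i1 = 1/(13.0) − 1/(30.0) = 0.04359, so d_i1 = 22.94 cm; m₁ = −d_i1/d_o1 = -0.7647.
d_o2 = 43.8 − (22.94) = 20.86 cm.
f₂ = −5.40 cm (diverging).
Lens 2: 1/d_i2 = 1/(-5.40) − 1/(20.86) = -0.2331, so d_i2 = -4.290 cm; m₂ = −d_i2/d_o2 = +0.2056.
m = m₁·m₂ = (-0.7647)(+0.2056) = -0.157.

m = -0.157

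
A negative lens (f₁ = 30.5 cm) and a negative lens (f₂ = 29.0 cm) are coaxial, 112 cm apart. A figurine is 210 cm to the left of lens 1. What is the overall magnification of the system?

f₁ = −30.5 cm (diverging).
Lens 1: 1/d_i1 = 1/(-30.5) − 1/(210) = -0.03755, so d_i1 = -26.63 cm; m₁ = −d_i1/d_o1 = +0.1268.
d_o2 = 112 − (-26.63) = 138.6 cm.
f₂ = −29.0 cm (diverging).
Lens 2: 1/d_i2 = 1/(-29.0) − 1/(138.6) = -0.04170, so d_i2 = -23.98 cm; m₂ = −d_i2/d_o2 = +0.1730.
m = m₁·m₂ = (+0.1268)(+0.1730) = +0.0219.

m = +0.0219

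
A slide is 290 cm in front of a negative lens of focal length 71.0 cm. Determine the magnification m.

For a negative lens, f = -71.0 cm.
1/d_i = 1/f − 1/d_o = 1/(-71.00) − 1/(290) = -0.01753, so d_i = -57.04 cm.
m = −d_i/d_o = −(-57.04)/(290) = +0.197.
The image is virtual, upright and reduced, on the same side as the object.

m = +0.197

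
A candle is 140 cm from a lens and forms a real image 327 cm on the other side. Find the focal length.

f = 98.0 cm (converging)

Real image ⇒ d_i = +327 cm.
1/f = 1/d_o + 1/d_i = 1/(140) + 1/(327) = 0.01020, so f = 98.0 cm.
Since f is positive, the lens is converging.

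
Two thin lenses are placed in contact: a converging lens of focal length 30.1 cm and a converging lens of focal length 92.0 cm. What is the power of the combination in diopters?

P₁ = 1/f₁ = 1/(0.301 m) = +3.322 D; P₂ = 1/f₂ = 1/(0.920 m) = +1.087 D.
For thin lenses in contact, P = P₁ + P₂ = (+3.322) + (+1.087) = +4.41 D.

P = +4.41 D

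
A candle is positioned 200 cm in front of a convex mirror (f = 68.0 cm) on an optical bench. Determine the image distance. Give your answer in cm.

50.7 cm

For a convex mirror, f = -68.0 cm.
Mirror equation: 1/s_i = 1/f − 1/s_o = 1/(-68.00) − 1/(200) = -0.01471 − 0.005000 = -0.01971, so s_i = -50.7 cm.
The image is virtual, upright and reduced, behind the mirror.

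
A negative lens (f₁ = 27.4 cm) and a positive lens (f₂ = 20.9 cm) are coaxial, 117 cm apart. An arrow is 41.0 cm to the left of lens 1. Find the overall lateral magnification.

m = -0.0744

f₁ = −27.4 cm (diverging).
Lens 1: 1/d_i1 = 1/(-27.4) − 1/(41.0) = -0.06089, so d_i1 = -16.42 cm; m₁ = −d_i1/d_o1 = +0.4005.
d_o2 = 117 − (-16.42) = 133.4 cm.
Lens 2: 1/d_i2 = 1/(20.9) − 1/(133.4) = 0.04035, so d_i2 = 24.78 cm; m₂ = −d_i2/d_o2 = -0.1858.
m = m₁·m₂ = (+0.4005)(-0.1858) = -0.0744.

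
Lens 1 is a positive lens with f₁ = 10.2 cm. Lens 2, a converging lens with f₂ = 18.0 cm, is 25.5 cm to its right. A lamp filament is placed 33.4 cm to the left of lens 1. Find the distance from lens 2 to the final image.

27.1 cm

Lens 1: 1/d_i1 = 1/f₁ − 1/d_o1 = 1/(10.2) − 1/(33.4) = 0.06810, so d_i1 = 14.68 cm.
The intermediate image is 14.68 cm to the right of lens 1, which is 25.5 − (14.68) = 10.82 cm to the left of lens 2, so d_o2 = +10.82 cm.
Lens 2: 1/d_i2 = 1/f₂ − 1/d_o2 = 1/(18.0) − 1/(10.82) = -0.03687, so d_i2 = -27.1 cm.
The final image is virtual, 27.1 cm to the left of lens 2 (overall magnification ≈ -1.1).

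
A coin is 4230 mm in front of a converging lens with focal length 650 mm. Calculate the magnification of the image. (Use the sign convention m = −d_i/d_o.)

1/d_i = 1/f − 1/d_o = 1/(650.0) − 1/(4230) = 0.001302, so d_i = 768.0 mm.
m = −d_i/d_o = −(768.0)/(4230) = -0.182.
The image is real, inverted and reduced, on the far side of the lens.

m = -0.182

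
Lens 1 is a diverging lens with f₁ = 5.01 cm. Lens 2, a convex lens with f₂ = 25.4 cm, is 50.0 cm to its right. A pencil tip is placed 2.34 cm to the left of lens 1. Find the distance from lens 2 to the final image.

Lens 1 is diverging, so f₁ = −5.01 cm.
Lens 1: 1/d_i1 = 1/f₁ − 1/d_o1 = 1/(-5.01) − 1/(2.34) = -0.6270, so d_i1 = -1.595 cm.
The intermediate image is 1.595 cm to the left of lens 1 (virtual), which is 50.0 − (-1.595) = 51.59 cm to the left of lens 2, so d_o2 = +51.59 cm.
Lens 2: 1/d_i2 = 1/f₂ − 1/d_o2 = 1/(25.4) − 1/(51.59) = 0.01999, so d_i2 = 50.0 cm.
The final image is real, 50.0 cm to the right of lens 2 (overall magnification ≈ -0.66).

50.0 cm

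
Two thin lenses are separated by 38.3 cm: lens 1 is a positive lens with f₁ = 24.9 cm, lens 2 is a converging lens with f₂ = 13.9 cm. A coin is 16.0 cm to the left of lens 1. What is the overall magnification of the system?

Lens 1: 1/d_i1 = 1/(24.9) − 1/(16.0) = -0.02234, so d_i1 = -44.76 cm; m₁ = −d_i1/d_o1 = +2.797.
d_o2 = 38.3 − (-44.76) = 83.06 cm.
Lens 2: 1/d_i2 = 1/(13.9) − 1/(83.06) = 0.05990, so d_i2 = 16.69 cm; m₂ = −d_i2/d_o2 = -0.2010.
m = m₁·m₂ = (+2.797)(-0.2010) = -0.562.

m = -0.562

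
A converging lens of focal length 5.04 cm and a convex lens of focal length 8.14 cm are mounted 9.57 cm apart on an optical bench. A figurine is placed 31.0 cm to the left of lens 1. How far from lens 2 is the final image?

6.30 cm

Lens 1: 1/d_i1 = 1/f₁ − 1/d_o1 = 1/(5.04) − 1/(31.0) = 0.1662, so d_i1 = 6.018 cm.
The intermediate image is 6.018 cm to the right of lens 1, which is 9.57 − (6.018) = 3.552 cm to the left of lens 2, so d_o2 = +3.552 cm.
Lens 2: 1/d_i2 = 1/f₂ − 1/d_o2 = 1/(8.14) − 1/(3.552) = -0.1587, so d_i2 = -6.30 cm.
The final image is virtual, 6.30 cm to the left of lens 2 (overall magnification ≈ -0.34).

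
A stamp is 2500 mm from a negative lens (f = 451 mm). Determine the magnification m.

For a negative lens, f = -451 mm.
1/d_i = 1/f − 1/d_o = 1/(-451.0) − 1/(2500) = -0.002617, so d_i = -382.1 mm.
m = −d_i/d_o = −(-382.1)/(2500) = +0.153.
The image is virtual, upright and reduced, on the same side as the object.

m = +0.153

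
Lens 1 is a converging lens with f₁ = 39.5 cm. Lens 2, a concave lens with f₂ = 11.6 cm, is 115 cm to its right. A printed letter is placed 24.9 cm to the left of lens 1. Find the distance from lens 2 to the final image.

Lens 1: 1/d_i1 = 1/f₁ − 1/d_o1 = 1/(39.5) − 1/(24.9) = -0.01484, so d_i1 = -67.37 cm.
The intermediate image is 67.37 cm to the left of lens 1 (virtual), which is 115 − (-67.37) = 182.4 cm to the left of lens 2, so d_o2 = +182.4 cm.
Lens 2 is diverging, so f₂ = −11.6 cm.
Lens 2: 1/d_i2 = 1/f₂ − 1/d_o2 = 1/(-11.6) − 1/(182.4) = -0.09169, so d_i2 = -10.9 cm.
The final image is virtual, 10.9 cm to the left of lens 2 (overall magnification ≈ 0.16).

10.9 cm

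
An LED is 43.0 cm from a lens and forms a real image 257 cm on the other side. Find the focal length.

f = 36.8 cm (converging)

Real image ⇒ d_i = +257 cm.
1/f = 1/d_o + 1/d_i = 1/(43.0) + 1/(257) = 0.02715, so f = 36.8 cm.
Since f is positive, the lens is converging.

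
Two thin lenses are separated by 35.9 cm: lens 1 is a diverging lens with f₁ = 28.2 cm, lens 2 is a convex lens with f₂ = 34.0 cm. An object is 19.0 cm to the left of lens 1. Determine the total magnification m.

m = -1.53

f₁ = −28.2 cm (diverging).
Lens 1: 1/d_i1 = 1/(-28.2) − 1/(19.0) = -0.08809, so d_i1 = -11.35 cm; m₁ = −d_i1/d_o1 = +0.5974.
d_o2 = 35.9 − (-11.35) = 47.25 cm.
Lens 2: 1/d_i2 = 1/(34.0) − 1/(47.25) = 0.008248, so d_i2 = 121.2 cm; m₂ = −d_i2/d_o2 = -2.566.
m = m₁·m₂ = (+0.5974)(-2.566) = -1.53.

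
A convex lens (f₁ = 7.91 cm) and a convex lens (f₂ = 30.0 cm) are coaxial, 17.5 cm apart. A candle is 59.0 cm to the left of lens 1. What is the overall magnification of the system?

m = -0.215

Lens 1: 1/d_i1 = 1/(7.91) − 1/(59.0) = 0.1095, so d_i1 = 9.135 cm; m₁ = −d_i1/d_o1 = -0.1548.
d_o2 = 17.5 − (9.135) = 8.365 cm.
Lens 2: 1/d_i2 = 1/(30.0) − 1/(8.365) = -0.08621, so d_i2 = -11.60 cm; m₂ = −d_i2/d_o2 = +1.387.
m = m₁·m₂ = (-0.1548)(+1.387) = -0.215.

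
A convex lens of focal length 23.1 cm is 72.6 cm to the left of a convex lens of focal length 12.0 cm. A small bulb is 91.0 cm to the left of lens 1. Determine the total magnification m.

Lens 1: 1/d_i1 = 1/(23.1) − 1/(91.0) = 0.03230, so d_i1 = 30.96 cm; m₁ = −d_i1/d_o1 = -0.3402.
d_o2 = 72.6 − (30.96) = 41.64 cm.
Lens 2: 1/d_i2 = 1/(12.0) − 1/(41.64) = 0.05932, so d_i2 = 16.86 cm; m₂ = −d_i2/d_o2 = -0.4049.
m = m₁·m₂ = (-0.3402)(-0.4049) = +0.138.

m = +0.138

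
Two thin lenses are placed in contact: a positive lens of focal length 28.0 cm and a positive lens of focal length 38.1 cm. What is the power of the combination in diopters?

P₁ = 1/f₁ = 1/(0.280 m) = +3.571 D; P₂ = 1/f₂ = 1/(0.381 m) = +2.625 D.
For thin lenses in contact, P = P₁ + P₂ = (+3.571) + (+2.625) = +6.20 D.

P = +6.20 D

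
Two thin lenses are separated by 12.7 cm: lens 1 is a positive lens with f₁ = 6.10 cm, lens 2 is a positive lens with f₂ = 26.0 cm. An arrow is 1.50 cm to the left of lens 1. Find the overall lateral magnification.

Lens 1: 1/d_i1 = 1/(6.10) − 1/(1.50) = -0.5027, so d_i1 = -1.989 cm; m₁ = −d_i1/d_o1 = +1.326.
d_o2 = 12.7 − (-1.989) = 14.69 cm.
Lens 2: 1/d_i2 = 1/(26.0) − 1/(14.69) = -0.02961, so d_i2 = -33.77 cm; m₂ = −d_i2/d_o2 = +2.299.
m = m₁·m₂ = (+1.326)(+2.299) = +3.05.

m = +3.05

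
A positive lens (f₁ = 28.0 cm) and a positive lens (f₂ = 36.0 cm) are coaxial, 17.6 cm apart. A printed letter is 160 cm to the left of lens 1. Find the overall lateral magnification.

Lens 1: 1/d_i1 = 1/(28.0) − 1/(160) = 0.02946, so d_i1 = 33.94 cm; m₁ = −d_i1/d_o1 = -0.2121.
d_o2 = 17.6 − (33.94) = -16.34 cm (virtual object).
Lens 2: 1/d_i2 = 1/(36.0) − 1/(-16.34) = 0.08898, so d_i2 = 11.24 cm; m₂ = −d_i2/d_o2 = +0.6878.
m = m₁·m₂ = (-0.2121)(+0.6878) = -0.146.

m = -0.146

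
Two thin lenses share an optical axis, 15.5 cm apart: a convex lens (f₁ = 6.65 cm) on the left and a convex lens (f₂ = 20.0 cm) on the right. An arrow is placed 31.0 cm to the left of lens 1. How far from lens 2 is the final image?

Lens 1: 1/d_i1 = 1/f₁ − 1/d_o1 = 1/(6.65) − 1/(31.0) = 0.1181, so d_i1 = 8.466 cm.
The intermediate image is 8.466 cm to the right of lens 1, which is 15.5 − (8.466) = 7.034 cm to the left of lens 2, so d_o2 = +7.034 cm.
Lens 2: 1/d_i2 = 1/f₂ − 1/d_o2 = 1/(20.0) − 1/(7.034) = -0.09217, so d_i2 = -10.8 cm.
The final image is virtual, 10.8 cm to the left of lens 2 (overall magnification ≈ -0.42).

10.8 cm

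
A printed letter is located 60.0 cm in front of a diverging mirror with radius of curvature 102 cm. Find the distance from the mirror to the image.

27.6 cm

f = R/2 = 102/2 = 51.00 cm; for a diverging mirror, f = -51.00 cm.
Mirror equation: 1/d_i = 1/f − 1/d_o = 1/(-51.00) − 1/(60.0) = -0.01961 − 0.01667 = -0.03627, so d_i = -27.6 cm.
The image is virtual, upright and reduced, behind the mirror.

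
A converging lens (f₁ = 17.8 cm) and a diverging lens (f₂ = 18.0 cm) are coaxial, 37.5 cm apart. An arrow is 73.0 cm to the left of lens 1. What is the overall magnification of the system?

m = -0.182

Lens 1: 1/d_i1 = 1/(17.8) − 1/(73.0) = 0.04248, so d_i1 = 23.54 cm; m₁ = −d_i1/d_o1 = -0.3225.
d_o2 = 37.5 − (23.54) = 13.96 cm.
f₂ = −18.0 cm (diverging).
Lens 2: 1/d_i2 = 1/(-18.0) − 1/(13.96) = -0.1272, so d_i2 = -7.862 cm; m₂ = −d_i2/d_o2 = +0.5632.
m = m₁·m₂ = (-0.3225)(+0.5632) = -0.182.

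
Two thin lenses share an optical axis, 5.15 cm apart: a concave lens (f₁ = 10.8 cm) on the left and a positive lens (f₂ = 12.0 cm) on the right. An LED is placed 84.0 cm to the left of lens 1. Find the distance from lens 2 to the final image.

64.9 cm

Lens 1 is diverging, so f₁ = −10.8 cm.
Lens 1: 1/d_i1 = 1/f₁ − 1/d_o1 = 1/(-10.8) − 1/(84.0) = -0.1045, so d_i1 = -9.570 cm.
The intermediate image is 9.570 cm to the left of lens 1 (virtual), which is 5.15 − (-9.570) = 14.72 cm to the left of lens 2, so d_o2 = +14.72 cm.
Lens 2: 1/d_i2 = 1/f₂ − 1/d_o2 = 1/(12.0) − 1/(14.72) = 0.01540, so d_i2 = 64.9 cm.
The final image is real, 64.9 cm to the right of lens 2 (overall magnification ≈ -0.50).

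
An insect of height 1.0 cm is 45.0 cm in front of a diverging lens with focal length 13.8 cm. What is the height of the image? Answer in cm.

0.235 cm

For a diverging lens, f = -13.8 cm.
1/d_i = 1/f − 1/d_o = 1/(-13.80) − 1/(45.0) = -0.09469, so d_i = -10.56 cm.
m = −d_i/d_o = +0.2347.
|h_i| = |m|·h_o = 0.2347 × 1.0 = 0.235 cm. The image is virtual, upright and reduced, on the same side as the object.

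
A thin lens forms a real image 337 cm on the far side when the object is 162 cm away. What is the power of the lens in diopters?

P = +0.914 D

d_i = +337 cm.
1/f = 1/d_o + 1/d_i = 1/(162) + 1/(337) = 0.009140 cm⁻¹.
f = 109.4 cm = 1.094 m, so P = 1/f = +0.914 D.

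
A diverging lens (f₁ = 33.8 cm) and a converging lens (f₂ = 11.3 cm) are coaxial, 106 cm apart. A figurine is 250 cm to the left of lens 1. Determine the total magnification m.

m = -0.0108

f₁ = −33.8 cm (diverging).
Lens 1: 1/d_i1 = 1/(-33.8) − 1/(250) = -0.03359, so d_i1 = -29.77 cm; m₁ = −d_i1/d_o1 = +0.1191.
d_o2 = 106 − (-29.77) = 135.8 cm.
Lens 2: 1/d_i2 = 1/(11.3) − 1/(135.8) = 0.08113, so d_i2 = 12.33 cm; m₂ = −d_i2/d_o2 = -0.09076.
m = m₁·m₂ = (+0.1191)(-0.09076) = -0.0108.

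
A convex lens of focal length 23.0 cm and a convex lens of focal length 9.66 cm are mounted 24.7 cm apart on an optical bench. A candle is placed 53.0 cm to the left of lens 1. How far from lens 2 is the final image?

Lens 1: 1/d_i1 = 1/f₁ − 1/d_o1 = 1/(23.0) − 1/(53.0) = 0.02461, so d_i1 = 40.63 cm.
The intermediate image is 40.63 cm to the right of lens 1, which lies 15.93 cm to the right of lens 2 — a virtual object — so d_o2 = −15.93 cm.
Lens 2: 1/d_i2 = 1/f₂ − 1/d_o2 = 1/(9.66) − 1/(-15.93) = 0.1663, so d_i2 = 6.01 cm.
The final image is real, 6.01 cm to the right of lens 2 (overall magnification ≈ -0.29).

6.01 cm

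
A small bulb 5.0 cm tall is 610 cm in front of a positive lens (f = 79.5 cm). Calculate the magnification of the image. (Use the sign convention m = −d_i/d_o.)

m = -0.150

1/d_i = 1/f − 1/d_o = 1/(79.50) − 1/(610) = 0.01094, so d_i = 91.41 cm.
m = −d_i/d_o = −(91.41)/(610) = -0.150.
The image is real, inverted and reduced, on the far side of the lens.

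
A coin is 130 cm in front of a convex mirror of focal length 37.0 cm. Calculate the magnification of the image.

m = +0.222

For a convex mirror, f = -37.0 cm.
1/d_i = 1/f − 1/d_o = 1/(-37.00) − 1/(130) = -0.03472, so d_i = -28.80 cm.
m = −d_i/d_o = −(-28.80)/(130) = +0.222.
The image is virtual, upright and reduced, behind the mirror.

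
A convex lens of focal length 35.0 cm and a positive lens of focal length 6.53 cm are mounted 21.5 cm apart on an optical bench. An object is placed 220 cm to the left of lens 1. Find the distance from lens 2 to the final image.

4.93 cm

Lens 1: 1/d_i1 = 1/f₁ − 1/d_o1 = 1/(35.0) − 1/(220) = 0.02403, so d_i1 = 41.62 cm.
The intermediate image is 41.62 cm to the right of lens 1, which lies 20.12 cm to the right of lens 2 — a virtual object — so d_o2 = −20.12 cm.
Lens 2: 1/d_i2 = 1/f₂ − 1/d_o2 = 1/(6.53) − 1/(-20.12) = 0.2028, so d_i2 = 4.93 cm.
The final image is real, 4.93 cm to the right of lens 2 (overall magnification ≈ -0.046).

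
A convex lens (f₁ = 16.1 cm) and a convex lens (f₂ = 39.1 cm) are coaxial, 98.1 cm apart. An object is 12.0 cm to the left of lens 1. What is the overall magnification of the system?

m = -1.45

Lens 1: 1/d_i1 = 1/(16.1) − 1/(12.0) = -0.02122, so d_i1 = -47.12 cm; m₁ = −d_i1/d_o1 = +3.927.
d_o2 = 98.1 − (-47.12) = 145.2 cm.
Lens 2: 1/d_i2 = 1/(39.1) − 1/(145.2) = 0.01869, so d_i2 = 53.51 cm; m₂ = −d_i2/d_o2 = -0.3685.
m = m₁·m₂ = (+3.927)(-0.3685) = -1.45.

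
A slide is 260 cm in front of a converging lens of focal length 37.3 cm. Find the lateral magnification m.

m = -0.167

1/d_i = 1/f − 1/d_o = 1/(37.30) − 1/(260) = 0.02296, so d_i = 43.55 cm.
m = −d_i/d_o = −(43.55)/(260) = -0.167.
The image is real, inverted and reduced, on the far side of the lens.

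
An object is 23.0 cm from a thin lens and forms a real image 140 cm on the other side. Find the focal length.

Real image ⇒ d_i = +140 cm.
1/f = 1/d_o + 1/d_i = 1/(23.0) + 1/(140) = 0.05062, so f = 19.8 cm.
Since f is positive, the thin lens is converging.

f = 19.8 cm (converging)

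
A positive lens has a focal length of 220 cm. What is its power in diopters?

P = +0.455 D

f = 220 cm = 2.20 m.
P = 1/f = 1/(2.20 m) = +0.455 D.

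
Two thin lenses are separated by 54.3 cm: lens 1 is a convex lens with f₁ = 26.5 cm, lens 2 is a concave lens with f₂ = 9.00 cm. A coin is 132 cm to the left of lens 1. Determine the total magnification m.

Lens 1: 1/d_i1 = 1/(26.5) − 1/(132) = 0.03016, so d_i1 = 33.16 cm; m₁ = −d_i1/d_o1 = -0.2512.
d_o2 = 54.3 − (33.16) = 21.14 cm.
f₂ = −9.00 cm (diverging).
Lens 2: 1/d_i2 = 1/(-9.00) − 1/(21.14) = -0.1584, so d_i2 = -6.313 cm; m₂ = −d_i2/d_o2 = +0.2986.
m = m₁·m₂ = (-0.2512)(+0.2986) = -0.0750.

m = -0.0750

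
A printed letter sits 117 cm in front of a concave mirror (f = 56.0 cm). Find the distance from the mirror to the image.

Mirror equation: 1/v = 1/f − 1/u = 1/(56.00) − 1/(117) = 0.01786 − 0.008547 = 0.009310, so v = 107 cm.
The image is real, inverted and reduced, in front of the mirror.

107 cm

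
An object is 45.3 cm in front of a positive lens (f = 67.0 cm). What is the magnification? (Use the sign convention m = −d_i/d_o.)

1/d_i = 1/f − 1/d_o = 1/(67.00) − 1/(45.3) = -0.007150, so d_i = -139.9 cm.
m = −d_i/d_o = −(-139.9)/(45.3) = +3.09.
The image is virtual, upright and enlarged, on the same side as the object.

m = +3.09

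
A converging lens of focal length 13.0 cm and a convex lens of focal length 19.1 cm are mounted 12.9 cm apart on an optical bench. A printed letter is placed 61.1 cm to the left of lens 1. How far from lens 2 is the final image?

3.04 cm

Lens 1: 1/d_i1 = 1/f₁ − 1/d_o1 = 1/(13.0) − 1/(61.1) = 0.06056, so d_i1 = 16.51 cm.
The intermediate image is 16.51 cm to the right of lens 1, which lies 3.610 cm to the right of lens 2 — a virtual object — so d_o2 = −3.610 cm.
Lens 2: 1/d_i2 = 1/f₂ − 1/d_o2 = 1/(19.1) − 1/(-3.610) = 0.3294, so d_i2 = 3.04 cm.
The final image is real, 3.04 cm to the right of lens 2 (overall magnification ≈ -0.23).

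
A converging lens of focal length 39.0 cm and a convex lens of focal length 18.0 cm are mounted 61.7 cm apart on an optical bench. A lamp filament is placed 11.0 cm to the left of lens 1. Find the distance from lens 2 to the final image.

Lens 1: 1/d_i1 = 1/f₁ − 1/d_o1 = 1/(39.0) − 1/(11.0) = -0.06527, so d_i1 = -15.32 cm.
The intermediate image is 15.32 cm to the left of lens 1 (virtual), which is 61.7 − (-15.32) = 77.02 cm to the left of lens 2, so d_o2 = +77.02 cm.
Lens 2: 1/d_i2 = 1/f₂ − 1/d_o2 = 1/(18.0) − 1/(77.02) = 0.04257, so d_i2 = 23.5 cm.
The final image is real, 23.5 cm to the right of lens 2 (overall magnification ≈ -0.42).

23.5 cm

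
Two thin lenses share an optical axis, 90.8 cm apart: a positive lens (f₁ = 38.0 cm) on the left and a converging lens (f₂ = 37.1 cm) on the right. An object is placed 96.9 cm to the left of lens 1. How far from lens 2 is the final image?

119 cm

Lens 1: 1/d_i1 = 1/f₁ − 1/d_o1 = 1/(38.0) − 1/(96.9) = 0.01600, so d_i1 = 62.52 cm.
The intermediate image is 62.52 cm to the right of lens 1, which is 90.8 − (62.52) = 28.28 cm to the left of lens 2, so d_o2 = +28.28 cm.
Lens 2: 1/d_i2 = 1/f₂ − 1/d_o2 = 1/(37.1) − 1/(28.28) = -0.008407, so d_i2 = -119 cm.
The final image is virtual, 119 cm to the left of lens 2 (overall magnification ≈ -2.7).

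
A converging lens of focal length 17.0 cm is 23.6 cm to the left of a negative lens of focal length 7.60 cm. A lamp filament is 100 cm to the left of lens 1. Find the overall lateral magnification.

Lens 1: 1/d_i1 = 1/(17.0) − 1/(100) = 0.04882, so d_i1 = 20.48 cm; m₁ = −d_i1/d_o1 = -0.2048.
d_o2 = 23.6 − (20.48) = 3.120 cm.
f₂ = −7.60 cm (diverging).
Lens 2: 1/d_i2 = 1/(-7.60) − 1/(3.120) = -0.4521, so d_i2 = -2.212 cm; m₂ = −d_i2/d_o2 = +0.7090.
m = m₁·m₂ = (-0.2048)(+0.7090) = -0.145.

m = -0.145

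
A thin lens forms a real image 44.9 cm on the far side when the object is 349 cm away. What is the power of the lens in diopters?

d_i = +44.9 cm.
1/f = 1/d_o + 1/d_i = 1/(349) + 1/(44.9) = 0.02514 cm⁻¹.
f = 39.78 cm = 0.3978 m, so P = 1/f = +2.51 D.

P = +2.51 D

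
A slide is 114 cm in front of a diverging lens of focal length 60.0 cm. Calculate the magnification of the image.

For a diverging lens, f = -60.0 cm.
1/d_i = 1/f − 1/d_o = 1/(-60.00) − 1/(114) = -0.02544, so d_i = -39.31 cm.
m = −d_i/d_o = −(-39.31)/(114) = +0.345.
The image is virtual, upright and reduced, on the same side as the object.

m = +0.345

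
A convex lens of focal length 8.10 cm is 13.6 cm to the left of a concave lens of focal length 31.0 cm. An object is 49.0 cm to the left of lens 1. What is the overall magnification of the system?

m = -0.176

Lens 1: 1/d_i1 = 1/(8.10) − 1/(49.0) = 0.1030, so d_i1 = 9.704 cm; m₁ = −d_i1/d_o1 = -0.1980.
d_o2 = 13.6 − (9.704) = 3.896 cm.
f₂ = −31.0 cm (diverging).
Lens 2: 1/d_i2 = 1/(-31.0) − 1/(3.896) = -0.2889, so d_i2 = -3.461 cm; m₂ = −d_i2/d_o2 = +0.8884.
m = m₁·m₂ = (-0.1980)(+0.8884) = -0.176.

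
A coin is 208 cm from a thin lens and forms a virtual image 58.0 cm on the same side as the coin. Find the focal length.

f = -80.4 cm (diverging)

Virtual image ⇒ d_i = −58.0 cm.
1/f = 1/d_o + 1/d_i = 1/(208) + 1/(-58.0) = -0.01243, so f = -80.4 cm.
Since f is negative, the thin lens is diverging.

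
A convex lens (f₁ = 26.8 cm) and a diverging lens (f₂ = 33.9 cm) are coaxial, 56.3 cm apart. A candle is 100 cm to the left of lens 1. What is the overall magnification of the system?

Lens 1: 1/d_i1 = 1/(26.8) − 1/(100) = 0.02731, so d_i1 = 36.61 cm; m₁ = −d_i1/d_o1 = -0.3661.
d_o2 = 56.3 − (36.61) = 19.69 cm.
f₂ = −33.9 cm (diverging).
Lens 2: 1/d_i2 = 1/(-33.9) − 1/(19.69) = -0.08029, so d_i2 = -12.46 cm; m₂ = −d_i2/d_o2 = +0.6326.
m = m₁·m₂ = (-0.3661)(+0.6326) = -0.232.

m = -0.232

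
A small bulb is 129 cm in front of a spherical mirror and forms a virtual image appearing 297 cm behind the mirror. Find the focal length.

f = 228 cm (concave)

Virtual image ⇒ d_i = −297 cm.
1/f = 1/d_o + 1/d_i = 1/(129) + 1/(-297) = 0.004385, so f = 228 cm.
Since f is positive, the spherical mirror is concave.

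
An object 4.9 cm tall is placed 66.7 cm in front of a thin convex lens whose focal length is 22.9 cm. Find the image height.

2.56 cm

1/d_i = 1/f − 1/d_o = 1/(22.90) − 1/(66.7) = 0.02868, so d_i = 34.87 cm.
m = −d_i/d_o = -0.5228.
|h_i| = |m|·h_o = 0.5228 × 4.9 = 2.56 cm. The image is real, inverted and reduced, on the far side of the lens.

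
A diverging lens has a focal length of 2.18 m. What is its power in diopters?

For a diverging lens, f = −2.18 m.
P = 1/f = 1/(-2.18 m) = -0.459 D.

P = -0.459 D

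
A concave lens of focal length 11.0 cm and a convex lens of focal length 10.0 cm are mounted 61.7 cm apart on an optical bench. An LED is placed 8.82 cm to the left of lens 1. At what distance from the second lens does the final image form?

11.8 cm

Lens 1 is diverging, so f₁ = −11.0 cm.
Lens 1: 1/d_i1 = 1/f₁ − 1/d_o1 = 1/(-11.0) − 1/(8.82) = -0.2043, so d_i1 = -4.895 cm.
The intermediate image is 4.895 cm to the left of lens 1 (virtual), which is 61.7 − (-4.895) = 66.59 cm to the left of lens 2, so d_o2 = +66.59 cm.
Lens 2: 1/d_i2 = 1/f₂ − 1/d_o2 = 1/(10.0) − 1/(66.59) = 0.08498, so d_i2 = 11.8 cm.
The final image is real, 11.8 cm to the right of lens 2 (overall magnification ≈ -0.098).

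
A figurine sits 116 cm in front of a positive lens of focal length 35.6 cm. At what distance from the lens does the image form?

Thin-lens equation: 1/s_i = 1/f − 1/s_o = 1/(35.60) − 1/(116) = 0.02809 − 0.008621 = 0.01947, so s_i = 51.4 cm.
The image is real, inverted and reduced, on the far side of the lens.

51.4 cm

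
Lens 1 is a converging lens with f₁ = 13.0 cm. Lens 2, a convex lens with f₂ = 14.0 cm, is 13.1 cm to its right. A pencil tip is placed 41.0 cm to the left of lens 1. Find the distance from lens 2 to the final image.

4.17 cm

Lens 1: 1/d_i1 = 1/f₁ − 1/d_o1 = 1/(13.0) − 1/(41.0) = 0.05253, so d_i1 = 19.04 cm.
The intermediate image is 19.04 cm to the right of lens 1, which lies 5.940 cm to the right of lens 2 — a virtual object — so d_o2 = −5.940 cm.
Lens 2: 1/d_i2 = 1/f₂ − 1/d_o2 = 1/(14.0) − 1/(-5.940) = 0.2398, so d_i2 = 4.17 cm.
The final image is real, 4.17 cm to the right of lens 2 (overall magnification ≈ -0.33).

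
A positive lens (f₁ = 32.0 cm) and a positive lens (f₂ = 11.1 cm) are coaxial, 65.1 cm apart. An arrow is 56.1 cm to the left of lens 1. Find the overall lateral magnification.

m = -0.719

Lens 1: 1/d_i1 = 1/(32.0) − 1/(56.1) = 0.01342, so d_i1 = 74.49 cm; m₁ = −d_i1/d_o1 = -1.328.
d_o2 = 65.1 − (74.49) = -9.390 cm (virtual object).
Lens 2: 1/d_i2 = 1/(11.1) − 1/(-9.390) = 0.1966, so d_i2 = 5.087 cm; m₂ = −d_i2/d_o2 = +0.5417.
m = m₁·m₂ = (-1.328)(+0.5417) = -0.719.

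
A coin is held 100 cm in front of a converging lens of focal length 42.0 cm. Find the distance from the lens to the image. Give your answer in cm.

Thin-lens equation: 1/s_i = 1/f − 1/s_o = 1/(42.00) − 1/(100) = 0.02381 − 0.01000 = 0.01381, so s_i = 72.4 cm.
The image is real, inverted and reduced, on the far side of the lens.

72.4 cm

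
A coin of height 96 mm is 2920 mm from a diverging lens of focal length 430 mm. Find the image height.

12.3 mm

For a diverging lens, f = -430 mm.
1/d_i = 1/f − 1/d_o = 1/(-430.0) − 1/(2920) = -0.002668, so d_i = -374.8 mm.
m = −d_i/d_o = +0.1284.
|h_i| = |m|·h_o = 0.1284 × 96 = 12.3 mm. The image is virtual, upright and reduced, on the same side as the object.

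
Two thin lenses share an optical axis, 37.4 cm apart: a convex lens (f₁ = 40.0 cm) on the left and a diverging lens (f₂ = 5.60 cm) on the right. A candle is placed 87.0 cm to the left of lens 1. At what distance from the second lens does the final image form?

6.61 cm

Lens 1: 1/d_i1 = 1/f₁ − 1/d_o1 = 1/(40.0) − 1/(87.0) = 0.01351, so d_i1 = 74.04 cm.
The intermediate image is 74.04 cm to the right of lens 1, which lies 36.64 cm to the right of lens 2 — a virtual object — so d_o2 = −36.64 cm.
Lens 2 is diverging, so f₂ = −5.60 cm.
Lens 2: 1/d_i2 = 1/f₂ − 1/d_o2 = 1/(-5.60) − 1/(-36.64) = -0.1513, so d_i2 = -6.61 cm.
The final image is virtual, 6.61 cm to the left of lens 2 (overall magnification ≈ 0.15).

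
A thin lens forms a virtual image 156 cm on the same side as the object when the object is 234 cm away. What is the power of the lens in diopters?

P = -0.214 D

Virtual image ⇒ d_i = −156 cm.
1/f = 1/d_o + 1/d_i = 1/(234) + 1/(-156) = -0.002137 cm⁻¹.
f = -468.0 cm = -4.680 m, so P = 1/f = -0.214 D.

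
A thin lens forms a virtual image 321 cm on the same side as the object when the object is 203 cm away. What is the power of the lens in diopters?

P = +0.181 D

Virtual image ⇒ d_i = −321 cm.
1/f = 1/d_o + 1/d_i = 1/(203) + 1/(-321) = 0.001811 cm⁻¹.
f = 552.2 cm = 5.522 m, so P = 1/f = +0.181 D.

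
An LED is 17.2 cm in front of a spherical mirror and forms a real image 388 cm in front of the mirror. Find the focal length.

f = 16.5 cm (concave)

Real image ⇒ d_i = +388 cm.
1/f = 1/d_o + 1/d_i = 1/(17.2) + 1/(388) = 0.06072, so f = 16.5 cm.
Since f is positive, the spherical mirror is concave.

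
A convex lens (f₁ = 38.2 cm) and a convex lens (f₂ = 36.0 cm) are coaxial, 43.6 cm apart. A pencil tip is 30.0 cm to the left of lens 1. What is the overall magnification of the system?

Lens 1: 1/d_i1 = 1/(38.2) − 1/(30.0) = -0.007155, so d_i1 = -139.8 cm; m₁ = −d_i1/d_o1 = +4.660.
d_o2 = 43.6 − (-139.8) = 183.4 cm.
Lens 2: 1/d_i2 = 1/(36.0) − 1/(183.4) = 0.02233, so d_i2 = 44.79 cm; m₂ = −d_i2/d_o2 = -0.2442.
m = m₁·m₂ = (+4.660)(-0.2442) = -1.14.

m = -1.14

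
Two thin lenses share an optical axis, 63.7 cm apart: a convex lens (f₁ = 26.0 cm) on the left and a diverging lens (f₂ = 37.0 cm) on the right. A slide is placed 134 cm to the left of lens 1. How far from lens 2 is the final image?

Lens 1: 1/d_i1 = 1/f₁ − 1/d_o1 = 1/(26.0) − 1/(134) = 0.03100, so d_i1 = 32.26 cm.
The intermediate image is 32.26 cm to the right of lens 1, which is 63.7 − (32.26) = 31.44 cm to the left of lens 2, so d_o2 = +31.44 cm.
Lens 2 is diverging, so f₂ = −37.0 cm.
Lens 2: 1/d_i2 = 1/f₂ − 1/d_o2 = 1/(-37.0) − 1/(31.44) = -0.05883, so d_i2 = -17.0 cm.
The final image is virtual, 17.0 cm to the left of lens 2 (overall magnification ≈ -0.13).

17.0 cm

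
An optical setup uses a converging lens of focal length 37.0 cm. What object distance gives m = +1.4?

10.6 cm

m = −d_i/d_o ⇒ d_i = −m·d_o.
1/f = 1/d_o + 1/d_i = 1/d_o − 1/(m·d_o) = (1 − 1/m)/d_o, so d_o = f(1 − 1/m) = (37.00)(1 − 1/(+1.4)) = 10.6 cm.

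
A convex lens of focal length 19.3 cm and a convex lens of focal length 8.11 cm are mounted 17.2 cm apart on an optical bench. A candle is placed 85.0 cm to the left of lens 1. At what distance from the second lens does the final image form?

Lens 1: 1/d_i1 = 1/f₁ − 1/d_o1 = 1/(19.3) − 1/(85.0) = 0.04005, so d_i1 = 24.97 cm.
The intermediate image is 24.97 cm to the right of lens 1, which lies 7.770 cm to the right of lens 2 — a virtual object — so d_o2 = −7.770 cm.
Lens 2: 1/d_i2 = 1/f₂ − 1/d_o2 = 1/(8.11) − 1/(-7.770) = 0.2520, so d_i2 = 3.97 cm.
The final image is real, 3.97 cm to the right of lens 2 (overall magnification ≈ -0.15).

3.97 cm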